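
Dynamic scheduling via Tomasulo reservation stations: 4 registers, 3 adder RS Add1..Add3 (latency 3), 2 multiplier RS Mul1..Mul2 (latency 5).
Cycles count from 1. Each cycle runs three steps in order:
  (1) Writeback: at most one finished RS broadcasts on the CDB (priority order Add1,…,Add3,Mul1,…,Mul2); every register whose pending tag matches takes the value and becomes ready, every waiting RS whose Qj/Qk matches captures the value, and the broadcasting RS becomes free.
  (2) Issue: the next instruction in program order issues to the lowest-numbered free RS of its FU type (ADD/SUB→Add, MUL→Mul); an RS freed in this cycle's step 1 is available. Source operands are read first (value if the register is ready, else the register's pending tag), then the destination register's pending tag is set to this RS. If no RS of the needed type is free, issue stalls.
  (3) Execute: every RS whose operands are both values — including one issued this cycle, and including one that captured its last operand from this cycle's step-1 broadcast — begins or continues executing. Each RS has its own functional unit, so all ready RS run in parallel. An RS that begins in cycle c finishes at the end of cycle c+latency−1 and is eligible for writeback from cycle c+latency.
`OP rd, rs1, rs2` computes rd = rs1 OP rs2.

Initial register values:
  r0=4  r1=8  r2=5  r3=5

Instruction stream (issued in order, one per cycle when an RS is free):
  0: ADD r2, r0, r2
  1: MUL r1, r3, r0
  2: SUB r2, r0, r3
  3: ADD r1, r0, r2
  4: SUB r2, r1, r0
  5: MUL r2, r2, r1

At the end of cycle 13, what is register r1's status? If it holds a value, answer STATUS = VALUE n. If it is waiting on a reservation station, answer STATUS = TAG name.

c1: issue ADD r2<-Add1 | r0:4,r1:8,r2:Add1,r3:5
c2: issue MUL r1<-Mul1 | r0:4,r1:Mul1,r2:Add1,r3:5
c3: issue SUB r2<-Add2 | r0:4,r1:Mul1,r2:Add2,r3:5
c4: CDB Add1=9; issue ADD r1<-Add1 | r0:4,r1:Add1,r2:Add2,r3:5
c5: issue SUB r2<-Add3 | r0:4,r1:Add1,r2:Add3,r3:5
c6: CDB Add2=-1; issue MUL r2<-Mul2 | r0:4,r1:Add1,r2:Mul2,r3:5
c7: CDB Mul1=20 | r0:4,r1:Add1,r2:Mul2,r3:5
c8: - | r0:4,r1:Add1,r2:Mul2,r3:5
c9: CDB Add1=3 | r0:4,r1:3,r2:Mul2,r3:5
c10: - | r0:4,r1:3,r2:Mul2,r3:5
c11: - | r0:4,r1:3,r2:Mul2,r3:5
c12: CDB Add3=-1 | r0:4,r1:3,r2:Mul2,r3:5
c13: - | r0:4,r1:3,r2:Mul2,r3:5

STATUS = VALUE 3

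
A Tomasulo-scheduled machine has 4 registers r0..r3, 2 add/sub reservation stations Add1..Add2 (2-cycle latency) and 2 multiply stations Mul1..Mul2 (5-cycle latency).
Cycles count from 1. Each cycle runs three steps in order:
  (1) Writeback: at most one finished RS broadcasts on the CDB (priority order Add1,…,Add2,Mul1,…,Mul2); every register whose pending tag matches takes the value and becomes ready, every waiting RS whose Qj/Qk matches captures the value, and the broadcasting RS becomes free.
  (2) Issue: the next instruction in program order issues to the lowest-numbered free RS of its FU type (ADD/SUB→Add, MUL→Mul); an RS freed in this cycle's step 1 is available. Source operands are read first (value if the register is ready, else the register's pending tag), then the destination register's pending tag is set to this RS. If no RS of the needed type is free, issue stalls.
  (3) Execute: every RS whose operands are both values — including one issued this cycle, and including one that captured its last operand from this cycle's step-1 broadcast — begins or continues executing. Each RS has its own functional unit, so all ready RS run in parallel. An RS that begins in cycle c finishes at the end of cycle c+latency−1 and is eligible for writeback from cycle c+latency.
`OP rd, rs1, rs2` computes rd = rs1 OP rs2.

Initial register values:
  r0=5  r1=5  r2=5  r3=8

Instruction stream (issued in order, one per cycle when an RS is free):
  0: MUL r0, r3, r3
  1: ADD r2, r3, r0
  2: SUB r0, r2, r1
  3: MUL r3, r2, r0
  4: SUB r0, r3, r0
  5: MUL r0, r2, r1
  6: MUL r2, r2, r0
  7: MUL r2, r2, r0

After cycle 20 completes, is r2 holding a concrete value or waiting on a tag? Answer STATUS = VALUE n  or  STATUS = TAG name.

  c1: issue MUL r0<-Mul1  regs: r0:Mul1,r1:5,r2:5,r3:8
  c2: issue ADD r2<-Add1  regs: r0:Mul1,r1:5,r2:Add1,r3:8
  c3: issue SUB r0<-Add2  regs: r0:Add2,r1:5,r2:Add1,r3:8
  c4: issue MUL r3<-Mul2  regs: r0:Add2,r1:5,r2:Add1,r3:Mul2
  c5: stall  regs: r0:Add2,r1:5,r2:Add1,r3:Mul2
  c6: CDB Mul1=64; stall  regs: r0:Add2,r1:5,r2:Add1,r3:Mul2
  c7: stall  regs: r0:Add2,r1:5,r2:Add1,r3:Mul2
  c8: CDB Add1=72; issue SUB r0<-Add1  regs: r0:Add1,r1:5,r2:72,r3:Mul2
  c9: issue MUL r0<-Mul1  regs: r0:Mul1,r1:5,r2:72,r3:Mul2
  c10: CDB Add2=67; stall  regs: r0:Mul1,r1:5,r2:72,r3:Mul2
  c11: stall  regs: r0:Mul1,r1:5,r2:72,r3:Mul2
  c12: stall  regs: r0:Mul1,r1:5,r2:72,r3:Mul2
  c13: stall  regs: r0:Mul1,r1:5,r2:72,r3:Mul2
  c14: CDB Mul1=360; issue MUL r2<-Mul1  regs: r0:360,r1:5,r2:Mul1,r3:Mul2
  c15: CDB Mul2=4824; issue MUL r2<-Mul2  regs: r0:360,r1:5,r2:Mul2,r3:4824
  c16: -  regs: r0:360,r1:5,r2:Mul2,r3:4824
  c17: CDB Add1=4757  regs: r0:360,r1:5,r2:Mul2,r3:4824
  c18: -  regs: r0:360,r1:5,r2:Mul2,r3:4824
  c19: CDB Mul1=25920  regs: r0:360,r1:5,r2:Mul2,r3:4824
  c20: -  regs: r0:360,r1:5,r2:Mul2,r3:4824

STATUS = TAG Mul2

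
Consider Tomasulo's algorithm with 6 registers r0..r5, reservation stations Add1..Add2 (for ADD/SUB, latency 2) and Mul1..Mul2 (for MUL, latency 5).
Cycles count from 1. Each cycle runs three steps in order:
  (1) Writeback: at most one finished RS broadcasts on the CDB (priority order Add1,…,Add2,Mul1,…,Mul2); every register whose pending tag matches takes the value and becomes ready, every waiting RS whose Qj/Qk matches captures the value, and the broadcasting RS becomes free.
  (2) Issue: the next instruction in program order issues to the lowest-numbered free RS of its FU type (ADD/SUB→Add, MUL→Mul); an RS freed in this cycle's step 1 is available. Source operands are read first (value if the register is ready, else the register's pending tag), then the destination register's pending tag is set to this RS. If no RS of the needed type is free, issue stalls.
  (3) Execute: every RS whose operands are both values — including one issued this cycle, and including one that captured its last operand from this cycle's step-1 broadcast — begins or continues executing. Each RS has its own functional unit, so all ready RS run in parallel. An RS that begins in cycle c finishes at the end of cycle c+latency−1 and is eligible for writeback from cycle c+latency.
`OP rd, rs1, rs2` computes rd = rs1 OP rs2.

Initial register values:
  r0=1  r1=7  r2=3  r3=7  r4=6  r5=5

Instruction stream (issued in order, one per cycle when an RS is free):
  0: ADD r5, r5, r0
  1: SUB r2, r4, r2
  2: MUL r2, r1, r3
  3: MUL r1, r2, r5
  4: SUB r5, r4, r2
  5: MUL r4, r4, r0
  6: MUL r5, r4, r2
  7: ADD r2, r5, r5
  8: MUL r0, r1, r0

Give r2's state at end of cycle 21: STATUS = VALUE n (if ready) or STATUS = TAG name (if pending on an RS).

c1: issue ADD r5<-Add1 | r0:1,r1:7,r2:3,r3:7,r4:6,r5:Add1
c2: issue SUB r2<-Add2 | r0:1,r1:7,r2:Add2,r3:7,r4:6,r5:Add1
c3: CDB Add1=6; issue MUL r2<-Mul1 | r0:1,r1:7,r2:Mul1,r3:7,r4:6,r5:6
c4: CDB Add2=3; issue MUL r1<-Mul2 | r0:1,r1:Mul2,r2:Mul1,r3:7,r4:6,r5:6
c5: issue SUB r5<-Add1 | r0:1,r1:Mul2,r2:Mul1,r3:7,r4:6,r5:Add1
c6: stall | r0:1,r1:Mul2,r2:Mul1,r3:7,r4:6,r5:Add1
c7: stall | r0:1,r1:Mul2,r2:Mul1,r3:7,r4:6,r5:Add1
c8: CDB Mul1=49; issue MUL r4<-Mul1 | r0:1,r1:Mul2,r2:49,r3:7,r4:Mul1,r5:Add1
c9: stall | r0:1,r1:Mul2,r2:49,r3:7,r4:Mul1,r5:Add1
c10: CDB Add1=-43; stall | r0:1,r1:Mul2,r2:49,r3:7,r4:Mul1,r5:-43
c11: stall | r0:1,r1:Mul2,r2:49,r3:7,r4:Mul1,r5:-43
c12: stall | r0:1,r1:Mul2,r2:49,r3:7,r4:Mul1,r5:-43
c13: CDB Mul1=6; issue MUL r5<-Mul1 | r0:1,r1:Mul2,r2:49,r3:7,r4:6,r5:Mul1
c14: CDB Mul2=294; issue ADD r2<-Add1 | r0:1,r1:294,r2:Add1,r3:7,r4:6,r5:Mul1
c15: issue MUL r0<-Mul2 | r0:Mul2,r1:294,r2:Add1,r3:7,r4:6,r5:Mul1
c16: - | r0:Mul2,r1:294,r2:Add1,r3:7,r4:6,r5:Mul1
c17: - | r0:Mul2,r1:294,r2:Add1,r3:7,r4:6,r5:Mul1
c18: CDB Mul1=294 | r0:Mul2,r1:294,r2:Add1,r3:7,r4:6,r5:294
c19: - | r0:Mul2,r1:294,r2:Add1,r3:7,r4:6,r5:294
c20: CDB Add1=588 | r0:Mul2,r1:294,r2:588,r3:7,r4:6,r5:294
c21: CDB Mul2=294 | r0:294,r1:294,r2:588,r3:7,r4:6,r5:294

STATUS = VALUE 588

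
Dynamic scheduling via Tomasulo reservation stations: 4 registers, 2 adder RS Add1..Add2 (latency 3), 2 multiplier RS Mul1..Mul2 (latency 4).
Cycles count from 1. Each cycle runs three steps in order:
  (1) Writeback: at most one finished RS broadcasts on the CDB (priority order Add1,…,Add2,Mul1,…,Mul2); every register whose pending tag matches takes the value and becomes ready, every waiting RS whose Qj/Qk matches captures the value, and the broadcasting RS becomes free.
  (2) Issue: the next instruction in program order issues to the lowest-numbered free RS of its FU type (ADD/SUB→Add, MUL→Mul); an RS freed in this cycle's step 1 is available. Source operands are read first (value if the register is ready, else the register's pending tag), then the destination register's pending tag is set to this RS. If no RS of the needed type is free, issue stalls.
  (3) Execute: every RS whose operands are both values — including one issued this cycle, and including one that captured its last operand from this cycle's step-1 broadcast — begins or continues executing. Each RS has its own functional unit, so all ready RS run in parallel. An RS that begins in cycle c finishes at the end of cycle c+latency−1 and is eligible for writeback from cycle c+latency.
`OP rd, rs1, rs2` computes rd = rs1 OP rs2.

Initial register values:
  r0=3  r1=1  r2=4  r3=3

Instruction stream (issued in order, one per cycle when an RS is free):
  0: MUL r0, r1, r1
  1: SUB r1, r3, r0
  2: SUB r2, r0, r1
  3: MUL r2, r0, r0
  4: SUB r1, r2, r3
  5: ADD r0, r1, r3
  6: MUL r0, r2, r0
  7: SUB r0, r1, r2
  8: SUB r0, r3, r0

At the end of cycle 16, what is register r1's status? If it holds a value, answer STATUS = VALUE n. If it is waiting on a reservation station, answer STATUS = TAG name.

  c1: issue MUL r0<-Mul1  regs: r0:Mul1,r1:1,r2:4,r3:3
  c2: issue SUB r1<-Add1  regs: r0:Mul1,r1:Add1,r2:4,r3:3
  c3: issue SUB r2<-Add2  regs: r0:Mul1,r1:Add1,r2:Add2,r3:3
  c4: issue MUL r2<-Mul2  regs: r0:Mul1,r1:Add1,r2:Mul2,r3:3
  c5: CDB Mul1=1; stall  regs: r0:1,r1:Add1,r2:Mul2,r3:3
  c6: stall  regs: r0:1,r1:Add1,r2:Mul2,r3:3
  c7: stall  regs: r0:1,r1:Add1,r2:Mul2,r3:3
  c8: CDB Add1=2; issue SUB r1<-Add1  regs: r0:1,r1:Add1,r2:Mul2,r3:3
  c9: CDB Mul2=1; stall  regs: r0:1,r1:Add1,r2:1,r3:3
  c10: stall  regs: r0:1,r1:Add1,r2:1,r3:3
  c11: CDB Add2=-1; issue ADD r0<-Add2  regs: r0:Add2,r1:Add1,r2:1,r3:3
  c12: CDB Add1=-2; issue MUL r0<-Mul1  regs: r0:Mul1,r1:-2,r2:1,r3:3
  c13: issue SUB r0<-Add1  regs: r0:Add1,r1:-2,r2:1,r3:3
  c14: stall  regs: r0:Add1,r1:-2,r2:1,r3:3
  c15: CDB Add2=1; issue SUB r0<-Add2  regs: r0:Add2,r1:-2,r2:1,r3:3
  c16: CDB Add1=-3  regs: r0:Add2,r1:-2,r2:1,r3:3

STATUS = VALUE -2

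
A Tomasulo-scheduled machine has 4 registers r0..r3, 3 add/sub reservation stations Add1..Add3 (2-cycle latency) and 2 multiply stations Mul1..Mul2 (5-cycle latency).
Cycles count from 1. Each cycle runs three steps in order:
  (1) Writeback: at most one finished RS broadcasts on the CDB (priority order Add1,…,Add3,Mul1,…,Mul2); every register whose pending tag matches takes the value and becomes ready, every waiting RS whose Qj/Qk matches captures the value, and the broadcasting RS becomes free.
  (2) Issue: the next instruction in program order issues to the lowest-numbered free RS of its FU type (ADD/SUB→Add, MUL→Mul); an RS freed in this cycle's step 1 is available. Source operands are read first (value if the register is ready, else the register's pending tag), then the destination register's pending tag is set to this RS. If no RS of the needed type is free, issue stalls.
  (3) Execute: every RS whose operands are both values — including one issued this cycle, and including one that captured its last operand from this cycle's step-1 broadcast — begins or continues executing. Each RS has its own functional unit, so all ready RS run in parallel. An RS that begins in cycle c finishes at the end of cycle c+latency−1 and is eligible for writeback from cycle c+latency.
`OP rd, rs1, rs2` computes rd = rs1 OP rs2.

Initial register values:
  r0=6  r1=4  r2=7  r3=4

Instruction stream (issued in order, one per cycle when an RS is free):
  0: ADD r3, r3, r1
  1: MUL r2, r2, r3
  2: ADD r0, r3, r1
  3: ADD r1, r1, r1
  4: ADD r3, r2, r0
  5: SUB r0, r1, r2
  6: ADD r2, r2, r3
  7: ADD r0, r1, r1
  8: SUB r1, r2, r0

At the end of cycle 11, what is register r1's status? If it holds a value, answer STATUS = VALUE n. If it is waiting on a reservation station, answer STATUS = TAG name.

  c1: issue ADD r3<-Add1  regs: r0:6,r1:4,r2:7,r3:Add1
  c2: issue MUL r2<-Mul1  regs: r0:6,r1:4,r2:Mul1,r3:Add1
  c3: CDB Add1=8; issue ADD r0<-Add1  regs: r0:Add1,r1:4,r2:Mul1,r3:8
  c4: issue ADD r1<-Add2  regs: r0:Add1,r1:Add2,r2:Mul1,r3:8
  c5: CDB Add1=12; issue ADD r3<-Add1  regs: r0:12,r1:Add2,r2:Mul1,r3:Add1
  c6: CDB Add2=8; issue SUB r0<-Add2  regs: r0:Add2,r1:8,r2:Mul1,r3:Add1
  c7: issue ADD r2<-Add3  regs: r0:Add2,r1:8,r2:Add3,r3:Add1
  c8: CDB Mul1=56; stall  regs: r0:Add2,r1:8,r2:Add3,r3:Add1
  c9: stall  regs: r0:Add2,r1:8,r2:Add3,r3:Add1
  c10: CDB Add1=68; issue ADD r0<-Add1  regs: r0:Add1,r1:8,r2:Add3,r3:68
  c11: CDB Add2=-48; issue SUB r1<-Add2  regs: r0:Add1,r1:Add2,r2:Add3,r3:68

STATUS = TAG Add2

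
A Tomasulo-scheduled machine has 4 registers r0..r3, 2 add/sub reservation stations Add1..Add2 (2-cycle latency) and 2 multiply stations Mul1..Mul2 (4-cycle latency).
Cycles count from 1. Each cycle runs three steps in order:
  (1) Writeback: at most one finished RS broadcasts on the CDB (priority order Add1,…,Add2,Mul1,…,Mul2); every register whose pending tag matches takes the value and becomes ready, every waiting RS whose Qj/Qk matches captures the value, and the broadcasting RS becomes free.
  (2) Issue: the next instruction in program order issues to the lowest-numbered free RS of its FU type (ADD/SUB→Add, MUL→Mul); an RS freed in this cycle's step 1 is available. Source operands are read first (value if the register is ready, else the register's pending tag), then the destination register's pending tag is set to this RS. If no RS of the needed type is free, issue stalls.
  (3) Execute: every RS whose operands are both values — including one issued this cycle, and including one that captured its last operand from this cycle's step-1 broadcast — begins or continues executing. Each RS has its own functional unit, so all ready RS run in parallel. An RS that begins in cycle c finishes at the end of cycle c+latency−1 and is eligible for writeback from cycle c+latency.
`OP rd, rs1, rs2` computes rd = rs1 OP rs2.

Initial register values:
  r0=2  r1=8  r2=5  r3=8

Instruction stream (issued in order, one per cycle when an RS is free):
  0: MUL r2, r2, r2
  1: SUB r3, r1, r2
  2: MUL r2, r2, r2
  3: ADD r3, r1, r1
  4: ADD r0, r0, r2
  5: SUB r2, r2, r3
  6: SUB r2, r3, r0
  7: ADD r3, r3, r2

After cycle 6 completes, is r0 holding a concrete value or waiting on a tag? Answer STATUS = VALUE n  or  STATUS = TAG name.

STATUS = TAG Add2

  c1: issue MUL r2<-Mul1  regs: r0:2,r1:8,r2:Mul1,r3:8
  c2: issue SUB r3<-Add1  regs: r0:2,r1:8,r2:Mul1,r3:Add1
  c3: issue MUL r2<-Mul2  regs: r0:2,r1:8,r2:Mul2,r3:Add1
  c4: issue ADD r3<-Add2  regs: r0:2,r1:8,r2:Mul2,r3:Add2
  c5: CDB Mul1=25; stall  regs: r0:2,r1:8,r2:Mul2,r3:Add2
  c6: CDB Add2=16; issue ADD r0<-Add2  regs: r0:Add2,r1:8,r2:Mul2,r3:16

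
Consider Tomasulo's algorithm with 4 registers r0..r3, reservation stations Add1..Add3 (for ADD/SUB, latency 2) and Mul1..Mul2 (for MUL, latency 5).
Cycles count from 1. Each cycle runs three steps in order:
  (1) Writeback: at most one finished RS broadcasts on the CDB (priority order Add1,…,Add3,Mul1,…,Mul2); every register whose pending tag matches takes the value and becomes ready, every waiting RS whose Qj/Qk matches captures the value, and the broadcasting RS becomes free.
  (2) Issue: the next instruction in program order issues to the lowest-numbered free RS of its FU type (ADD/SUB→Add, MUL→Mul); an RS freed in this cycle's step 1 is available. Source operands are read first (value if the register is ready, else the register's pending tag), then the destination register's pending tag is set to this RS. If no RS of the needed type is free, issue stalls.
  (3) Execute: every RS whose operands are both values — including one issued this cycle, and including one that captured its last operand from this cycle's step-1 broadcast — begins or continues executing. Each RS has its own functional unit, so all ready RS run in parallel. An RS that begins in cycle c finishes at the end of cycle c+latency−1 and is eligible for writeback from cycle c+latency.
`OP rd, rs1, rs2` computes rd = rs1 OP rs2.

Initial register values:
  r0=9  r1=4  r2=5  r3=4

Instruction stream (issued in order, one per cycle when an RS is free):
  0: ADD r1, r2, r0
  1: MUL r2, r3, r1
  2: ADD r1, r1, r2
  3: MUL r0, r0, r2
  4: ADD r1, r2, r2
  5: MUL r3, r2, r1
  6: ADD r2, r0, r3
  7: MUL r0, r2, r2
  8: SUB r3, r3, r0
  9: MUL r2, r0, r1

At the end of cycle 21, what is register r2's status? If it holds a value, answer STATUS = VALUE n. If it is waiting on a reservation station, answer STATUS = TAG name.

STATUS = TAG Mul1

cycle 1: issue ADD r1<-Add1 // r0:9,r1:Add1,r2:5,r3:4
cycle 2: issue MUL r2<-Mul1 // r0:9,r1:Add1,r2:Mul1,r3:4
cycle 3: CDB Add1=14; issue ADD r1<-Add1 // r0:9,r1:Add1,r2:Mul1,r3:4
cycle 4: issue MUL r0<-Mul2 // r0:Mul2,r1:Add1,r2:Mul1,r3:4
cycle 5: issue ADD r1<-Add2 // r0:Mul2,r1:Add2,r2:Mul1,r3:4
cycle 6: stall // r0:Mul2,r1:Add2,r2:Mul1,r3:4
cycle 7: stall // r0:Mul2,r1:Add2,r2:Mul1,r3:4
cycle 8: CDB Mul1=56; issue MUL r3<-Mul1 // r0:Mul2,r1:Add2,r2:56,r3:Mul1
cycle 9: issue ADD r2<-Add3 // r0:Mul2,r1:Add2,r2:Add3,r3:Mul1
cycle 10: CDB Add1=70; stall // r0:Mul2,r1:Add2,r2:Add3,r3:Mul1
cycle 11: CDB Add2=112; stall // r0:Mul2,r1:112,r2:Add3,r3:Mul1
cycle 12: stall // r0:Mul2,r1:112,r2:Add3,r3:Mul1
cycle 13: CDB Mul2=504; issue MUL r0<-Mul2 // r0:Mul2,r1:112,r2:Add3,r3:Mul1
cycle 14: issue SUB r3<-Add1 // r0:Mul2,r1:112,r2:Add3,r3:Add1
cycle 15: stall // r0:Mul2,r1:112,r2:Add3,r3:Add1
cycle 16: CDB Mul1=6272; issue MUL r2<-Mul1 // r0:Mul2,r1:112,r2:Mul1,r3:Add1
cycle 17: - // r0:Mul2,r1:112,r2:Mul1,r3:Add1
cycle 18: CDB Add3=6776 // r0:Mul2,r1:112,r2:Mul1,r3:Add1
cycle 19: - // r0:Mul2,r1:112,r2:Mul1,r3:Add1
cycle 20: - // r0:Mul2,r1:112,r2:Mul1,r3:Add1
cycle 21: - // r0:Mul2,r1:112,r2:Mul1,r3:Add1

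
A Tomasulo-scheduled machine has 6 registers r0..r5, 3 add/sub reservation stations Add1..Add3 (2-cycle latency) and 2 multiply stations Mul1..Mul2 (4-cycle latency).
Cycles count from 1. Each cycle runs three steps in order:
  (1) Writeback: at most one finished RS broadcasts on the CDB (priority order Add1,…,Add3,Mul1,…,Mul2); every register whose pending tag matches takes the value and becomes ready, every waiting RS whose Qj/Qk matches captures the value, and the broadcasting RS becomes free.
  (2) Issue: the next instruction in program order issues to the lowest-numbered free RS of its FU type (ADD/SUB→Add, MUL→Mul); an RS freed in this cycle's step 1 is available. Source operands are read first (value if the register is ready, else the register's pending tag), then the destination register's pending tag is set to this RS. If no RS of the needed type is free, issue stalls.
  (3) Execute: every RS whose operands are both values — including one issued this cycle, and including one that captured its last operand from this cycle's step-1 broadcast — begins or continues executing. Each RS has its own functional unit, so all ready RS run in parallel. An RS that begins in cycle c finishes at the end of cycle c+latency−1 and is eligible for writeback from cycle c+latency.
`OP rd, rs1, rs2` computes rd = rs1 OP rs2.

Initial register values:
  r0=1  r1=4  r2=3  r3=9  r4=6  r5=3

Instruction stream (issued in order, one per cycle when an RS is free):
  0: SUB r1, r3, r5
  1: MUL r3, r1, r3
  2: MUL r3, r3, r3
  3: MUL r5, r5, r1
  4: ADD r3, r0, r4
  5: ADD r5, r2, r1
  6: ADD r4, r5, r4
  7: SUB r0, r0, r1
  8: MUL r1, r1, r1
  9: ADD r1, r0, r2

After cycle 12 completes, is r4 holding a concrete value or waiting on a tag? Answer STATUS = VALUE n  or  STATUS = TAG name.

  c1: issue SUB r1<-Add1  regs: r0:1,r1:Add1,r2:3,r3:9,r4:6,r5:3
  c2: issue MUL r3<-Mul1  regs: r0:1,r1:Add1,r2:3,r3:Mul1,r4:6,r5:3
  c3: CDB Add1=6; issue MUL r3<-Mul2  regs: r0:1,r1:6,r2:3,r3:Mul2,r4:6,r5:3
  c4: stall  regs: r0:1,r1:6,r2:3,r3:Mul2,r4:6,r5:3
  c5: stall  regs: r0:1,r1:6,r2:3,r3:Mul2,r4:6,r5:3
  c6: stall  regs: r0:1,r1:6,r2:3,r3:Mul2,r4:6,r5:3
  c7: CDB Mul1=54; issue MUL r5<-Mul1  regs: r0:1,r1:6,r2:3,r3:Mul2,r4:6,r5:Mul1
  c8: issue ADD r3<-Add1  regs: r0:1,r1:6,r2:3,r3:Add1,r4:6,r5:Mul1
  c9: issue ADD r5<-Add2  regs: r0:1,r1:6,r2:3,r3:Add1,r4:6,r5:Add2
  c10: CDB Add1=7; issue ADD r4<-Add1  regs: r0:1,r1:6,r2:3,r3:7,r4:Add1,r5:Add2
  c11: CDB Add2=9; issue SUB r0<-Add2  regs: r0:Add2,r1:6,r2:3,r3:7,r4:Add1,r5:9
  c12: CDB Mul1=18; issue MUL r1<-Mul1  regs: r0:Add2,r1:Mul1,r2:3,r3:7,r4:Add1,r5:9

STATUS = TAG Add1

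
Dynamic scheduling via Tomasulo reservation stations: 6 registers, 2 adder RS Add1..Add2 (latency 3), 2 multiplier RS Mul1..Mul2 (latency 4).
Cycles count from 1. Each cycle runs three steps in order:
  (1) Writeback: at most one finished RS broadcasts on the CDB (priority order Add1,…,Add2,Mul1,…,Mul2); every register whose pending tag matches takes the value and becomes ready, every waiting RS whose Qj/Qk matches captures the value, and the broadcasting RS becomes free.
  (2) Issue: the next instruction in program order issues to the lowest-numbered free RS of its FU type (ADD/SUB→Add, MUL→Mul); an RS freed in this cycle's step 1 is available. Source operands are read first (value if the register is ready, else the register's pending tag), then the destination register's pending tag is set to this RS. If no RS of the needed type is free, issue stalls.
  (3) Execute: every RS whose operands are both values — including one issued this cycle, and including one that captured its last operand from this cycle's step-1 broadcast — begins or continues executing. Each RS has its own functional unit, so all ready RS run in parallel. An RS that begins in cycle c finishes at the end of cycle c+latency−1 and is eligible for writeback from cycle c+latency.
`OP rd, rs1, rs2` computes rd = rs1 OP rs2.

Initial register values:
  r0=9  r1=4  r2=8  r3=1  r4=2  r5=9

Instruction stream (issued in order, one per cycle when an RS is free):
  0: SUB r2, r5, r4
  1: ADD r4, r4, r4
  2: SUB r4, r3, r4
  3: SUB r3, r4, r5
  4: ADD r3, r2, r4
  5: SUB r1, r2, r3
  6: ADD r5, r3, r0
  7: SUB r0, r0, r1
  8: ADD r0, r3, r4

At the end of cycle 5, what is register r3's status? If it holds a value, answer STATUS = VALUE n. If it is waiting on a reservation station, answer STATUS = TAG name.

c1: issue SUB r2<-Add1 | r0:9,r1:4,r2:Add1,r3:1,r4:2,r5:9
c2: issue ADD r4<-Add2 | r0:9,r1:4,r2:Add1,r3:1,r4:Add2,r5:9
c3: stall | r0:9,r1:4,r2:Add1,r3:1,r4:Add2,r5:9
c4: CDB Add1=7; issue SUB r4<-Add1 | r0:9,r1:4,r2:7,r3:1,r4:Add1,r5:9
c5: CDB Add2=4; issue SUB r3<-Add2 | r0:9,r1:4,r2:7,r3:Add2,r4:Add1,r5:9

STATUS = TAG Add2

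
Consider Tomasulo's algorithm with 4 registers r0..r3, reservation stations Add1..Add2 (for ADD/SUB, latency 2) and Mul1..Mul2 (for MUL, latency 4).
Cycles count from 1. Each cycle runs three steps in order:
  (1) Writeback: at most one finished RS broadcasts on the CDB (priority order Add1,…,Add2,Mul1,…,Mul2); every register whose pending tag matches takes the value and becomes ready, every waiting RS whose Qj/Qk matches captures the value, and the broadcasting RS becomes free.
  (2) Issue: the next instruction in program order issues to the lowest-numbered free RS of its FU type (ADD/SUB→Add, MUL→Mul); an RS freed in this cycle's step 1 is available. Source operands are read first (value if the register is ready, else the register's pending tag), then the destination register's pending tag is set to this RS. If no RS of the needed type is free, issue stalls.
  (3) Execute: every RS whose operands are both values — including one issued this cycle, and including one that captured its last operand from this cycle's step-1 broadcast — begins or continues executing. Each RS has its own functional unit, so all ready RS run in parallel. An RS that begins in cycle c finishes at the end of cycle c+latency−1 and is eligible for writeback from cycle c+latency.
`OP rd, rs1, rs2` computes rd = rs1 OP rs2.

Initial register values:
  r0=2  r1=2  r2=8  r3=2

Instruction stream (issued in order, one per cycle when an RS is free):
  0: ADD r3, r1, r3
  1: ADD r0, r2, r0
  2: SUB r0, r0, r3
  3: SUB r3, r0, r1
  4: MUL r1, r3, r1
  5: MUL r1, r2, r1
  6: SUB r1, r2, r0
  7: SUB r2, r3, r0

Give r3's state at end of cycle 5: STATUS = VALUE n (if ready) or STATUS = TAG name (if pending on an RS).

cycle 1: issue ADD r3<-Add1 // r0:2,r1:2,r2:8,r3:Add1
cycle 2: issue ADD r0<-Add2 // r0:Add2,r1:2,r2:8,r3:Add1
cycle 3: CDB Add1=4; issue SUB r0<-Add1 // r0:Add1,r1:2,r2:8,r3:4
cycle 4: CDB Add2=10; issue SUB r3<-Add2 // r0:Add1,r1:2,r2:8,r3:Add2
cycle 5: issue MUL r1<-Mul1 // r0:Add1,r1:Mul1,r2:8,r3:Add2

STATUS = TAG Add2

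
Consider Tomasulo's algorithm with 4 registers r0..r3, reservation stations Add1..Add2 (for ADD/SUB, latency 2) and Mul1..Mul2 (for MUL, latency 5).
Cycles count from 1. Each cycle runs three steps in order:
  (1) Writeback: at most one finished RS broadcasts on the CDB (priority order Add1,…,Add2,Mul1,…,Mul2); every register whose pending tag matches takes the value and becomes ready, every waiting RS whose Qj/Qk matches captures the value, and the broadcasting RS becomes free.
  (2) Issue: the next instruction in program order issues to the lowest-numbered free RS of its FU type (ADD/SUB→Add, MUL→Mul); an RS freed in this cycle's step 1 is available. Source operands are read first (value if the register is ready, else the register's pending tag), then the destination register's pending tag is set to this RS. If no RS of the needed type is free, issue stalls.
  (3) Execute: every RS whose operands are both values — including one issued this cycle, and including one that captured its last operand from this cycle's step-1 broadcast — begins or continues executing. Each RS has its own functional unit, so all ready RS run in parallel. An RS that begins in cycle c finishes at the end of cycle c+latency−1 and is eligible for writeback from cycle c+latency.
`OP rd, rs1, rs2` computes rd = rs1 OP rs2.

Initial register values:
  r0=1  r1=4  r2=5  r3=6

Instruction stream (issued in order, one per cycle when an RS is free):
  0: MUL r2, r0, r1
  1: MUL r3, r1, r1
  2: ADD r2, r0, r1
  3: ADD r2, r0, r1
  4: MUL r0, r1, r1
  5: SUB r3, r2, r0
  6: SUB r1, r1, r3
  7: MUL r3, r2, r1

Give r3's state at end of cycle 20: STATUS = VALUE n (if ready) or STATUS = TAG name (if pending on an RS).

STATUS = TAG Mul2

cycle 1: issue MUL r2<-Mul1 // r0:1,r1:4,r2:Mul1,r3:6
cycle 2: issue MUL r3<-Mul2 // r0:1,r1:4,r2:Mul1,r3:Mul2
cycle 3: issue ADD r2<-Add1 // r0:1,r1:4,r2:Add1,r3:Mul2
cycle 4: issue ADD r2<-Add2 // r0:1,r1:4,r2:Add2,r3:Mul2
cycle 5: CDB Add1=5; stall // r0:1,r1:4,r2:Add2,r3:Mul2
cycle 6: CDB Add2=5; stall // r0:1,r1:4,r2:5,r3:Mul2
cycle 7: CDB Mul1=4; issue MUL r0<-Mul1 // r0:Mul1,r1:4,r2:5,r3:Mul2
cycle 8: CDB Mul2=16; issue SUB r3<-Add1 // r0:Mul1,r1:4,r2:5,r3:Add1
cycle 9: issue SUB r1<-Add2 // r0:Mul1,r1:Add2,r2:5,r3:Add1
cycle 10: issue MUL r3<-Mul2 // r0:Mul1,r1:Add2,r2:5,r3:Mul2
cycle 11: - // r0:Mul1,r1:Add2,r2:5,r3:Mul2
cycle 12: CDB Mul1=16 // r0:16,r1:Add2,r2:5,r3:Mul2
cycle 13: - // r0:16,r1:Add2,r2:5,r3:Mul2
cycle 14: CDB Add1=-11 // r0:16,r1:Add2,r2:5,r3:Mul2
cycle 15: - // r0:16,r1:Add2,r2:5,r3:Mul2
cycle 16: CDB Add2=15 // r0:16,r1:15,r2:5,r3:Mul2
cycle 17: - // r0:16,r1:15,r2:5,r3:Mul2
cycle 18: - // r0:16,r1:15,r2:5,r3:Mul2
cycle 19: - // r0:16,r1:15,r2:5,r3:Mul2
cycle 20: - // r0:16,r1:15,r2:5,r3:Mul2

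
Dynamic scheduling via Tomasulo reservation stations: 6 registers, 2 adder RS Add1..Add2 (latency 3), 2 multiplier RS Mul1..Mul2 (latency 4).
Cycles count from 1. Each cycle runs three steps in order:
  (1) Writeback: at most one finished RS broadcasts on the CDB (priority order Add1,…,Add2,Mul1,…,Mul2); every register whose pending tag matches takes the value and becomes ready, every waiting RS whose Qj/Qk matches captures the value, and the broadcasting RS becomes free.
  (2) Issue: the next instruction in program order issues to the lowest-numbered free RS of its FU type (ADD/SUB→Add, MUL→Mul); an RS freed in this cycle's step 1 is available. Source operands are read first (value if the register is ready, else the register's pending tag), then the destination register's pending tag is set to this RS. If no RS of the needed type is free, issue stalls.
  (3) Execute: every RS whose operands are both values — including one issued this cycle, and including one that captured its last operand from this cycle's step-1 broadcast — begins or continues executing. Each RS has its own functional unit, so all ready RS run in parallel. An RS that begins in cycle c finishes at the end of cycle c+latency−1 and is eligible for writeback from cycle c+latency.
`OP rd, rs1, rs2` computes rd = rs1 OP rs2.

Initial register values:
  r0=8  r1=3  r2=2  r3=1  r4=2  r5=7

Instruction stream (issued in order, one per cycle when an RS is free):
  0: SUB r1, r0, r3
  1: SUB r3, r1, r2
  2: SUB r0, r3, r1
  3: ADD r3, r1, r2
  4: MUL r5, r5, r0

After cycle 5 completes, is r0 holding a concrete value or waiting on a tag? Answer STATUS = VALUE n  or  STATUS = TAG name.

STATUS = TAG Add1

c1: issue SUB r1<-Add1 | r0:8,r1:Add1,r2:2,r3:1,r4:2,r5:7
c2: issue SUB r3<-Add2 | r0:8,r1:Add1,r2:2,r3:Add2,r4:2,r5:7
c3: stall | r0:8,r1:Add1,r2:2,r3:Add2,r4:2,r5:7
c4: CDB Add1=7; issue SUB r0<-Add1 | r0:Add1,r1:7,r2:2,r3:Add2,r4:2,r5:7
c5: stall | r0:Add1,r1:7,r2:2,r3:Add2,r4:2,r5:7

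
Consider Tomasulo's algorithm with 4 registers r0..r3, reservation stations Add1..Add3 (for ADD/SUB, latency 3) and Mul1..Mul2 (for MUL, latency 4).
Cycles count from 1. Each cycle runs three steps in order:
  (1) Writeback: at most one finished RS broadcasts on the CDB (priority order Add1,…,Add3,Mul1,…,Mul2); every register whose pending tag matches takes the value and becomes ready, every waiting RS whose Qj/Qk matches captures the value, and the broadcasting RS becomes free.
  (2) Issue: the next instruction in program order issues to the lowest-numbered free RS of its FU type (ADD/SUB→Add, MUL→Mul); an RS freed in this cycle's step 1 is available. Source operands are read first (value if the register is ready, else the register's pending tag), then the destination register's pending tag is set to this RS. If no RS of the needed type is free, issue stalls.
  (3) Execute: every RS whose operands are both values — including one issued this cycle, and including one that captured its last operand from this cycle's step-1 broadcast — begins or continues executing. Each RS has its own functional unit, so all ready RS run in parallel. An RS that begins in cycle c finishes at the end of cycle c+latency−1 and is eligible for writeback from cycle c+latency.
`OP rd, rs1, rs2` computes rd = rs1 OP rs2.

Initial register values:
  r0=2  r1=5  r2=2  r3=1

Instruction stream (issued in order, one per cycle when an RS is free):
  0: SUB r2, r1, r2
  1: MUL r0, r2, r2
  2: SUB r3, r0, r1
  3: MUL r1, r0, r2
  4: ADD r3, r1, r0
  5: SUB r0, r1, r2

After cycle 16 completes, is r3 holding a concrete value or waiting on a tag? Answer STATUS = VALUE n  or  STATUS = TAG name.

c1: issue SUB r2<-Add1 | r0:2,r1:5,r2:Add1,r3:1
c2: issue MUL r0<-Mul1 | r0:Mul1,r1:5,r2:Add1,r3:1
c3: issue SUB r3<-Add2 | r0:Mul1,r1:5,r2:Add1,r3:Add2
c4: CDB Add1=3; issue MUL r1<-Mul2 | r0:Mul1,r1:Mul2,r2:3,r3:Add2
c5: issue ADD r3<-Add1 | r0:Mul1,r1:Mul2,r2:3,r3:Add1
c6: issue SUB r0<-Add3 | r0:Add3,r1:Mul2,r2:3,r3:Add1
c7: - | r0:Add3,r1:Mul2,r2:3,r3:Add1
c8: CDB Mul1=9 | r0:Add3,r1:Mul2,r2:3,r3:Add1
c9: - | r0:Add3,r1:Mul2,r2:3,r3:Add1
c10: - | r0:Add3,r1:Mul2,r2:3,r3:Add1
c11: CDB Add2=4 | r0:Add3,r1:Mul2,r2:3,r3:Add1
c12: CDB Mul2=27 | r0:Add3,r1:27,r2:3,r3:Add1
c13: - | r0:Add3,r1:27,r2:3,r3:Add1
c14: - | r0:Add3,r1:27,r2:3,r3:Add1
c15: CDB Add1=36 | r0:Add3,r1:27,r2:3,r3:36
c16: CDB Add3=24 | r0:24,r1:27,r2:3,r3:36

STATUS = VALUE 36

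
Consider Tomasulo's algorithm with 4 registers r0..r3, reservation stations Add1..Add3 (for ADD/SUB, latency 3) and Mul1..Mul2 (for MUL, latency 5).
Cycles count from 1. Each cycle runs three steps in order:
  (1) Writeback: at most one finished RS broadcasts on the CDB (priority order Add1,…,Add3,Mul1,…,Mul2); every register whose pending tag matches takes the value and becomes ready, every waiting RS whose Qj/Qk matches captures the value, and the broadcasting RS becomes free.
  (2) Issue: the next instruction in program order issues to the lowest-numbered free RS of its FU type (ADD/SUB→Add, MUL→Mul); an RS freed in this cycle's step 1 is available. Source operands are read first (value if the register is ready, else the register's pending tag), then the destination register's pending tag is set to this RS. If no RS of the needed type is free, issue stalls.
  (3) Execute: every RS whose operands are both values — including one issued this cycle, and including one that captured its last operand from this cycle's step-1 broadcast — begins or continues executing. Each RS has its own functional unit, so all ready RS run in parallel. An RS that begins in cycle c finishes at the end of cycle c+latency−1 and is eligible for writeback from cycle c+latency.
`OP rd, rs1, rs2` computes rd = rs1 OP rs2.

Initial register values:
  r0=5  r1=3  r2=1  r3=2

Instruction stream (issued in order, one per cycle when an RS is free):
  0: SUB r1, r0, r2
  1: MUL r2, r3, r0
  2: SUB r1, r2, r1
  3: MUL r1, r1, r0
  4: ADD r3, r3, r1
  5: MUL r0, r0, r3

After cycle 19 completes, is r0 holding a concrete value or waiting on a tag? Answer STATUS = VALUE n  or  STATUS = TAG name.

cycle 1: issue SUB r1<-Add1 // r0:5,r1:Add1,r2:1,r3:2
cycle 2: issue MUL r2<-Mul1 // r0:5,r1:Add1,r2:Mul1,r3:2
cycle 3: issue SUB r1<-Add2 // r0:5,r1:Add2,r2:Mul1,r3:2
cycle 4: CDB Add1=4; issue MUL r1<-Mul2 // r0:5,r1:Mul2,r2:Mul1,r3:2
cycle 5: issue ADD r3<-Add1 // r0:5,r1:Mul2,r2:Mul1,r3:Add1
cycle 6: stall // r0:5,r1:Mul2,r2:Mul1,r3:Add1
cycle 7: CDB Mul1=10; issue MUL r0<-Mul1 // r0:Mul1,r1:Mul2,r2:10,r3:Add1
cycle 8: - // r0:Mul1,r1:Mul2,r2:10,r3:Add1
cycle 9: - // r0:Mul1,r1:Mul2,r2:10,r3:Add1
cycle 10: CDB Add2=6 // r0:Mul1,r1:Mul2,r2:10,r3:Add1
cycle 11: - // r0:Mul1,r1:Mul2,r2:10,r3:Add1
cycle 12: - // r0:Mul1,r1:Mul2,r2:10,r3:Add1
cycle 13: - // r0:Mul1,r1:Mul2,r2:10,r3:Add1
cycle 14: - // r0:Mul1,r1:Mul2,r2:10,r3:Add1
cycle 15: CDB Mul2=30 // r0:Mul1,r1:30,r2:10,r3:Add1
cycle 16: - // r0:Mul1,r1:30,r2:10,r3:Add1
cycle 17: - // r0:Mul1,r1:30,r2:10,r3:Add1
cycle 18: CDB Add1=32 // r0:Mul1,r1:30,r2:10,r3:32
cycle 19: - // r0:Mul1,r1:30,r2:10,r3:32

STATUS = TAG Mul1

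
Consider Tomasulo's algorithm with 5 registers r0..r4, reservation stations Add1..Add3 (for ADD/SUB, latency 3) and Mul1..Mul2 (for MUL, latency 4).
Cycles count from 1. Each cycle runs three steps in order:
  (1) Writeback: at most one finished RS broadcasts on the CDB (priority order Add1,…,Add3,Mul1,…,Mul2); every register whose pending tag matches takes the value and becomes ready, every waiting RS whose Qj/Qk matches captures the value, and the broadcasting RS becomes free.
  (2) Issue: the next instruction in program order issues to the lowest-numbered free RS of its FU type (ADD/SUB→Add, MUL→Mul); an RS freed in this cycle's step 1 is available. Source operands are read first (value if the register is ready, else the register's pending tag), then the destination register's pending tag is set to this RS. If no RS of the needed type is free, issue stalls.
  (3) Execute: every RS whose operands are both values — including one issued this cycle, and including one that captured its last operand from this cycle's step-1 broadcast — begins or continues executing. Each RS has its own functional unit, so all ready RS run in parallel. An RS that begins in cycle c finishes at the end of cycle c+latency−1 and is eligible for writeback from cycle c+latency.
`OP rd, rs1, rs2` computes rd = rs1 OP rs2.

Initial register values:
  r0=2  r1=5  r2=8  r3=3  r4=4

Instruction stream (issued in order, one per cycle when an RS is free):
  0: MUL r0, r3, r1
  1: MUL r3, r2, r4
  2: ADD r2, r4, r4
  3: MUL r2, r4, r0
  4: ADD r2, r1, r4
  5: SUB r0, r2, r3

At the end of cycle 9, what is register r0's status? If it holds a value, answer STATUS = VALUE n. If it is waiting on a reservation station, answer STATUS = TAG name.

STATUS = TAG Add2

  c1: issue MUL r0<-Mul1  regs: r0:Mul1,r1:5,r2:8,r3:3,r4:4
  c2: issue MUL r3<-Mul2  regs: r0:Mul1,r1:5,r2:8,r3:Mul2,r4:4
  c3: issue ADD r2<-Add1  regs: r0:Mul1,r1:5,r2:Add1,r3:Mul2,r4:4
  c4: stall  regs: r0:Mul1,r1:5,r2:Add1,r3:Mul2,r4:4
  c5: CDB Mul1=15; issue MUL r2<-Mul1  regs: r0:15,r1:5,r2:Mul1,r3:Mul2,r4:4
  c6: CDB Add1=8; issue ADD r2<-Add1  regs: r0:15,r1:5,r2:Add1,r3:Mul2,r4:4
  c7: CDB Mul2=32; issue SUB r0<-Add2  regs: r0:Add2,r1:5,r2:Add1,r3:32,r4:4
  c8: -  regs: r0:Add2,r1:5,r2:Add1,r3:32,r4:4
  c9: CDB Add1=9  regs: r0:Add2,r1:5,r2:9,r3:32,r4:4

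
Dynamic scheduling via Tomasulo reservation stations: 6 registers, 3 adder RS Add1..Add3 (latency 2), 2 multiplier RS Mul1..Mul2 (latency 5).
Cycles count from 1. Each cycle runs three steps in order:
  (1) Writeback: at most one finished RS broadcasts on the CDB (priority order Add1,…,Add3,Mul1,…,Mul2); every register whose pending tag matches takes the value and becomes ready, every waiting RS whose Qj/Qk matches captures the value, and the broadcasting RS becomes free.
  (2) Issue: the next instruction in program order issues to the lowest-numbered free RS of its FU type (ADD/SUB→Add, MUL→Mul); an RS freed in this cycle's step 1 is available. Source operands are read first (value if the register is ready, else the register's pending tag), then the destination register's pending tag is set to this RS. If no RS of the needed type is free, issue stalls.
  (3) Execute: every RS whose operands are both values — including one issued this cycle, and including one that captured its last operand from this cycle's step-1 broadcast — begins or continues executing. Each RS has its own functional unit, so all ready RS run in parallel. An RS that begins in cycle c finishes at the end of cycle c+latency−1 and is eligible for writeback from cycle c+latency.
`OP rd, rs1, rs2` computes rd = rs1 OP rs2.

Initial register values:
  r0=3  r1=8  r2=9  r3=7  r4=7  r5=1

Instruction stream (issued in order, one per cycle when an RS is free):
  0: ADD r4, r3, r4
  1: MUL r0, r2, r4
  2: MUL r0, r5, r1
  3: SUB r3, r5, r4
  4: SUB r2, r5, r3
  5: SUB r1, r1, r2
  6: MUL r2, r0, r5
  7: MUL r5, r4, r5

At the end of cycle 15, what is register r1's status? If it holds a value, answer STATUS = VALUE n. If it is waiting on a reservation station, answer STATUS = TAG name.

STATUS = VALUE -6

  c1: issue ADD r4<-Add1  regs: r0:3,r1:8,r2:9,r3:7,r4:Add1,r5:1
  c2: issue MUL r0<-Mul1  regs: r0:Mul1,r1:8,r2:9,r3:7,r4:Add1,r5:1
  c3: CDB Add1=14; issue MUL r0<-Mul2  regs: r0:Mul2,r1:8,r2:9,r3:7,r4:14,r5:1
  c4: issue SUB r3<-Add1  regs: r0:Mul2,r1:8,r2:9,r3:Add1,r4:14,r5:1
  c5: issue SUB r2<-Add2  regs: r0:Mul2,r1:8,r2:Add2,r3:Add1,r4:14,r5:1
  c6: CDB Add1=-13; issue SUB r1<-Add1  regs: r0:Mul2,r1:Add1,r2:Add2,r3:-13,r4:14,r5:1
  c7: stall  regs: r0:Mul2,r1:Add1,r2:Add2,r3:-13,r4:14,r5:1
  c8: CDB Add2=14; stall  regs: r0:Mul2,r1:Add1,r2:14,r3:-13,r4:14,r5:1
  c9: CDB Mul1=126; issue MUL r2<-Mul1  regs: r0:Mul2,r1:Add1,r2:Mul1,r3:-13,r4:14,r5:1
  c10: CDB Add1=-6; stall  regs: r0:Mul2,r1:-6,r2:Mul1,r3:-13,r4:14,r5:1
  c11: CDB Mul2=8; issue MUL r5<-Mul2  regs: r0:8,r1:-6,r2:Mul1,r3:-13,r4:14,r5:Mul2
  c12: -  regs: r0:8,r1:-6,r2:Mul1,r3:-13,r4:14,r5:Mul2
  c13: -  regs: r0:8,r1:-6,r2:Mul1,r3:-13,r4:14,r5:Mul2
  c14: -  regs: r0:8,r1:-6,r2:Mul1,r3:-13,r4:14,r5:Mul2
  c15: -  regs: r0:8,r1:-6,r2:Mul1,r3:-13,r4:14,r5:Mul2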